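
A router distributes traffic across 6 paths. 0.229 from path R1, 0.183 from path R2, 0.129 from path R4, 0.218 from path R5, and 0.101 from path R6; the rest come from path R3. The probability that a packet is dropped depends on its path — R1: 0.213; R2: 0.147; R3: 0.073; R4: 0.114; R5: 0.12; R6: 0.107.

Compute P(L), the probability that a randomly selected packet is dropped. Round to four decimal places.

P(R3) = 1 − (0.229 + 0.183 + 0.129 + 0.218 + 0.101) = 0.14.
Summing over the partition,
P(L) = P(L|R1)·P(R1) + P(L|R2)·P(R2) + P(L|R3)·P(R3) + P(L|R4)·P(R4) + P(L|R5)·P(R5) + P(L|R6)·P(R6)
      = 0.213·0.229 + 0.147·0.183 + 0.073·0.14 + 0.114·0.129 + 0.12·0.218 + 0.107·0.101
      = 0.048777 + 0.026901 + 0.01022 + 0.014706 + 0.02616 + 0.010807 = 0.137571

P(L) ≈ 0.1376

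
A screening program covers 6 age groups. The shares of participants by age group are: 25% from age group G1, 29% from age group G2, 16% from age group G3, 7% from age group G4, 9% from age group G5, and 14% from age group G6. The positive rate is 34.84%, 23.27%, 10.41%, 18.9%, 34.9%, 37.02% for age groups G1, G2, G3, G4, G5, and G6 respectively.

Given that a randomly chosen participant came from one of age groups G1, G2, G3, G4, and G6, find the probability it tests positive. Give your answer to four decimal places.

P(T|S) ≈ 0.2597

Let S = {G1, G2, G3, G4, G6}.
P(S) = 0.25 + 0.29 + 0.16 + 0.07 + 0.14 = 0.91.
P(T ∩ S) = 0.3484·0.25 + 0.2327·0.29 + 0.1041·0.16 + 0.189·0.07 + 0.3702·0.14 = 0.0871 + 0.067483 + 0.016656 + 0.01323 + 0.051828 = 0.236297.
P(T | S) = 0.236297 / 0.91 = 0.259667…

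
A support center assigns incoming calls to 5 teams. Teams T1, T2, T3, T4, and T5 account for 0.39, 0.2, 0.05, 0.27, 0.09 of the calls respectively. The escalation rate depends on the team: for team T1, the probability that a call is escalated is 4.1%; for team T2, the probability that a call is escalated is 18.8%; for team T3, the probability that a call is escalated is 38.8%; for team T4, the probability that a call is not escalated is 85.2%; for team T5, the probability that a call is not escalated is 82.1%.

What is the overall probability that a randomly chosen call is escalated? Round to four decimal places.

P(E|T4) = 1 − 0.852 = 0.148.
P(E|T5) = 1 − 0.821 = 0.179.
Summing over the partition,
P(E) = P(E|T1)·P(T1) + P(E|T2)·P(T2) + P(E|T3)·P(T3) + P(E|T4)·P(T4) + P(E|T5)·P(T5)
      = 0.041·0.39 + 0.188·0.2 + 0.388·0.05 + 0.148·0.27 + 0.179·0.09
      = 0.01599 + 0.0376 + 0.0194 + 0.03996 + 0.01611 = 0.12906

0.1291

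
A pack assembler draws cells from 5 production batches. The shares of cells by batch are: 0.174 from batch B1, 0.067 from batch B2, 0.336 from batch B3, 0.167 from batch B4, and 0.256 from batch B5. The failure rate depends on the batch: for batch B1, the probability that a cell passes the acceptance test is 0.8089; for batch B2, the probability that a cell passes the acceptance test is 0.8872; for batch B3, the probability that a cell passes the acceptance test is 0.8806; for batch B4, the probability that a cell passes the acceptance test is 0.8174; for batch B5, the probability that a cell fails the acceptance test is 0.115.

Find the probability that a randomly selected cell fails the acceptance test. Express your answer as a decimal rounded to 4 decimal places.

P(F|B1) = 1 − 0.8089 = 0.1911.
P(F|B2) = 1 − 0.8872 = 0.1128.
P(F|B3) = 1 − 0.8806 = 0.1194.
P(F|B4) = 1 − 0.8174 = 0.1826.
P(F) = P(F|B1)·P(B1) + P(F|B2)·P(B2) + P(F|B3)·P(B3) + P(F|B4)·P(B4) + P(F|B5)·P(B5)
      = 0.1911·0.174 + 0.1128·0.067 + 0.1194·0.336 + 0.1826·0.167 + 0.115·0.256
      = 0.0332514 + 0.0075576 + 0.0401184 + 0.0304942 + 0.02944 = 0.1408616

0.1409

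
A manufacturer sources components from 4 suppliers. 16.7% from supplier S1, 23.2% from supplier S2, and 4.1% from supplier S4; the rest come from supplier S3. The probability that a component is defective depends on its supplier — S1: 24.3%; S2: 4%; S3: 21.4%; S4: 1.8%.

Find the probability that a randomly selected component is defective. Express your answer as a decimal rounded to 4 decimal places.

0.1704

P(S3) = 1 − (0.167 + 0.232 + 0.041) = 0.56.
P(D) = P(D|S1)·P(S1) + P(D|S2)·P(S2) + P(D|S3)·P(S3) + P(D|S4)·P(S4)
      = 0.243·0.167 + 0.04·0.232 + 0.214·0.56 + 0.018·0.041
      = 0.040581 + 0.00928 + 0.11984 + 0.000738 = 0.170439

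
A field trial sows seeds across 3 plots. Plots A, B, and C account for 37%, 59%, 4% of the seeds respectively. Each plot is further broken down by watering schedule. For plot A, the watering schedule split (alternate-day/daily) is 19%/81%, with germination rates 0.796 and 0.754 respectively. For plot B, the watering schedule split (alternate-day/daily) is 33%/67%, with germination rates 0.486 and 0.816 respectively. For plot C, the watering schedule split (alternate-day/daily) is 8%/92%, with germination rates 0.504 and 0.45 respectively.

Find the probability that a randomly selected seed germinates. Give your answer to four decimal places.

P(G|A) = 0.19·0.796 + 0.81·0.754 = 0.15124 + 0.61074 = 0.76198
P(G|B) = 0.33·0.486 + 0.67·0.816 = 0.16038 + 0.54672 = 0.7071
P(G|C) = 0.08·0.504 + 0.92·0.45 = 0.04032 + 0.414 = 0.45432
Then overall,
P(G) = 0.37·0.76198 + 0.59·0.7071 + 0.04·0.45432
      = 0.2819326 + 0.417189 + 0.0181728 = 0.7172944

0.7173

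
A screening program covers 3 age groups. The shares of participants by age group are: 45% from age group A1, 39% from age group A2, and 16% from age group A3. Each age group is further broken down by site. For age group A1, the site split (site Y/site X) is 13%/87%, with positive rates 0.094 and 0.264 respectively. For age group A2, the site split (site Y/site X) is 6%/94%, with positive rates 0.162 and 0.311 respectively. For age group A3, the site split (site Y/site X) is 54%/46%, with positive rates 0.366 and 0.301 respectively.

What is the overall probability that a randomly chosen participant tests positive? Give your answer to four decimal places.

P(T|A1) = 0.13·0.094 + 0.87·0.264 = 0.01222 + 0.22968 = 0.2419
P(T|A2) = 0.06·0.162 + 0.94·0.311 = 0.00972 + 0.29234 = 0.30206
P(T|A3) = 0.54·0.366 + 0.46·0.301 = 0.19764 + 0.13846 = 0.3361
By total probability over the outer partition,
P(T) = 0.45·0.2419 + 0.39·0.30206 + 0.16·0.3361
      = 0.108855 + 0.1178034 + 0.053776 = 0.2804344

0.2804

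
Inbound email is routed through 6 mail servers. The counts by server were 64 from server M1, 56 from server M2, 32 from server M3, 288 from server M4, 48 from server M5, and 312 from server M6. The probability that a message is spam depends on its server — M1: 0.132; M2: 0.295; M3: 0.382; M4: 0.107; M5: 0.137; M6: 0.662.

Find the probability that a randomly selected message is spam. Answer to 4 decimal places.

Total: 64 + 56 + 32 + 288 + 48 + 312 = 800.
P(M1) = 64/800 = 0.08. P(M2) = 56/800 = 0.07. P(M3) = 32/800 = 0.04. P(M4) = 288/800 = 0.36. P(M5) = 48/800 = 0.06. P(M6) = 312/800 = 0.39.
P(S) = P(S|M1)·P(M1) + P(S|M2)·P(M2) + P(S|M3)·P(M3) + P(S|M4)·P(M4) + P(S|M5)·P(M5) + P(S|M6)·P(M6)
      = 0.132·0.08 + 0.295·0.07 + 0.382·0.04 + 0.107·0.36 + 0.137·0.06 + 0.662·0.39
      = 0.01056 + 0.02065 + 0.01528 + 0.03852 + 0.00822 + 0.25818 = 0.35141

0.3514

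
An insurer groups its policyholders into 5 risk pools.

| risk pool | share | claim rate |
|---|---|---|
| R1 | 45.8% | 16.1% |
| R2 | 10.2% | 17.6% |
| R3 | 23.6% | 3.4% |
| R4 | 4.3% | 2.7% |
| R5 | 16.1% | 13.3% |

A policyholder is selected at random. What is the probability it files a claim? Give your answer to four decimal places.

0.1223

P(C) = P(C|R1)·P(R1) + P(C|R2)·P(R2) + P(C|R3)·P(R3) + P(C|R4)·P(R4) + P(C|R5)·P(R5)
      = 0.161·0.458 + 0.176·0.102 + 0.034·0.236 + 0.027·0.043 + 0.133·0.161
      = 0.073738 + 0.017952 + 0.008024 + 0.001161 + 0.021413 = 0.122288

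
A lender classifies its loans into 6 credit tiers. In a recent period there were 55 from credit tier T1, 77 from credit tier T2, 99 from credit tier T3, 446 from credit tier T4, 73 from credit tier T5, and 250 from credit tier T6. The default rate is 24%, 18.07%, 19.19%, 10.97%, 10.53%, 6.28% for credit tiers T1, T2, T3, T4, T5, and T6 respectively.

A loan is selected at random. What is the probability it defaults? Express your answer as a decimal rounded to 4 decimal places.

0.1184

Total: 55 + 77 + 99 + 446 + 73 + 250 = 1000.
P(T1) = 55/1000 = 0.055. P(T2) = 77/1000 = 0.077. P(T3) = 99/1000 = 0.099. P(T4) = 446/1000 = 0.446. P(T5) = 73/1000 = 0.073. P(T6) = 250/1000 = 0.25.
P(D) = P(D|T1)·P(T1) + P(D|T2)·P(T2) + P(D|T3)·P(T3) + P(D|T4)·P(T4) + P(D|T5)·P(T5) + P(D|T6)·P(T6)
      = 0.24·0.055 + 0.1807·0.077 + 0.1919·0.099 + 0.1097·0.446 + 0.1053·0.073 + 0.0628·0.25
      = 0.0132 + 0.0139139 + 0.0189981 + 0.0489262 + 0.0076869 + 0.0157 = 0.1184251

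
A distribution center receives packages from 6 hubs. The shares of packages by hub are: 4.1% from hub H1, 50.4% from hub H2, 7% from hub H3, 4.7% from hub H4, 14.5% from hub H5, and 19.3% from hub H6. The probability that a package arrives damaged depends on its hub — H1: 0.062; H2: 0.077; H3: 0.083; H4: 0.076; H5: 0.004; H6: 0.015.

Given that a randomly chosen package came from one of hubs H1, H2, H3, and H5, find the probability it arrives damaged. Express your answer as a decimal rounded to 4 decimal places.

P(D|S) ≈ 0.0628

Let S = {H1, H2, H3, H5}.
P(S) = 0.041 + 0.504 + 0.07 + 0.145 = 0.76.
P(D ∩ S) = 0.062·0.041 + 0.077·0.504 + 0.083·0.07 + 0.004·0.145 = 0.002542 + 0.038808 + 0.00581 + 0.00058 = 0.04774.
P(D | S) = 0.04774 / 0.76 = 0.062816…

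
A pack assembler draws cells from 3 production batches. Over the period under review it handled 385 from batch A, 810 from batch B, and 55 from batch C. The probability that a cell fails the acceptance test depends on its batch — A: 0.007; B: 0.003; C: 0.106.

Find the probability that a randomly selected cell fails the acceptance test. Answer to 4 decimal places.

0.0088

Total: 385 + 810 + 55 = 1250.
P(A) = 385/1250 = 0.308. P(B) = 810/1250 = 0.648. P(C) = 55/1250 = 0.044.
P(F) = P(F|A)·P(A) + P(F|B)·P(B) + P(F|C)·P(C)
      = 0.007·0.308 + 0.003·0.648 + 0.106·0.044
      = 0.002156 + 0.001944 + 0.004664 = 0.008764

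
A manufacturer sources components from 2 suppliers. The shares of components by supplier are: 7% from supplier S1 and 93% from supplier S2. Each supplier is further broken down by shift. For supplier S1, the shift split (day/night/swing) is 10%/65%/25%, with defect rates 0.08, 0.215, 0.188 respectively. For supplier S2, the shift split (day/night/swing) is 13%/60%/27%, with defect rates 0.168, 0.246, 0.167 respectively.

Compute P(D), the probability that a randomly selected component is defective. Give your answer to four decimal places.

P(D|S1) = 0.1·0.08 + 0.65·0.215 + 0.25·0.188 = 0.008 + 0.13975 + 0.047 = 0.19475
P(D|S2) = 0.13·0.168 + 0.6·0.246 + 0.27·0.167 = 0.02184 + 0.1476 + 0.04509 = 0.21453
Then overall,
P(D) = 0.07·0.19475 + 0.93·0.21453
      = 0.0136325 + 0.1995129 = 0.2131454

P(D) ≈ 0.2131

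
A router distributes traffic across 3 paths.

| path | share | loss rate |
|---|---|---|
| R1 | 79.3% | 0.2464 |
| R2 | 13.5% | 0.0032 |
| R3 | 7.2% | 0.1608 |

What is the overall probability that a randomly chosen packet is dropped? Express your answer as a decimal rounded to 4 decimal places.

P(L) ≈ 0.2074

P(L) = P(L|R1)·P(R1) + P(L|R2)·P(R2) + P(L|R3)·P(R3)
      = 0.2464·0.793 + 0.0032·0.135 + 0.1608·0.072
      = 0.1953952 + 0.000432 + 0.0115776 = 0.2074048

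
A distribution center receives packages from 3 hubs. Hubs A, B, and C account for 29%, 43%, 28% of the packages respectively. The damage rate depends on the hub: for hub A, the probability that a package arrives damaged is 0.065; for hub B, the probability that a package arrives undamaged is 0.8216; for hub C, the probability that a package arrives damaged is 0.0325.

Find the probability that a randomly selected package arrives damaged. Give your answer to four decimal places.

P(D) ≈ 0.1047

P(D|B) = 1 − 0.8216 = 0.1784.
Summing over the partition,
P(D) = P(D|A)·P(A) + P(D|B)·P(B) + P(D|C)·P(C)
      = 0.065·0.29 + 0.1784·0.43 + 0.0325·0.28
      = 0.01885 + 0.076712 + 0.0091 = 0.104662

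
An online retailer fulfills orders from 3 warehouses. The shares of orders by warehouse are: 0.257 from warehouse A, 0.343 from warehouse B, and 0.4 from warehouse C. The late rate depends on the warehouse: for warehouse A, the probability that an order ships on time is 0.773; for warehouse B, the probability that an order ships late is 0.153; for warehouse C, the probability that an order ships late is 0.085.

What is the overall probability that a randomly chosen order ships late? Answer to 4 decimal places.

P(L|A) = 1 − 0.773 = 0.227.
P(L) = P(L|A)·P(A) + P(L|B)·P(B) + P(L|C)·P(C)
      = 0.227·0.257 + 0.153·0.343 + 0.085·0.4
      = 0.058339 + 0.052479 + 0.034 = 0.144818

P(L) ≈ 0.1448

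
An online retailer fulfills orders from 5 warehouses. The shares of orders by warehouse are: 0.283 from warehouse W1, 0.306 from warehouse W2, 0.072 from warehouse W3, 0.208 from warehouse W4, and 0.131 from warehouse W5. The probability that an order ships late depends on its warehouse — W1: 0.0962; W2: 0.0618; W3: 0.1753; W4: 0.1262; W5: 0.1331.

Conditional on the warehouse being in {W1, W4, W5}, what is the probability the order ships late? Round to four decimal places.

0.1140

Let S = {W1, W4, W5}.
P(S) = 0.283 + 0.208 + 0.131 = 0.622.
P(L ∩ S) = 0.0962·0.283 + 0.1262·0.208 + 0.1331·0.131 = 0.0272246 + 0.0262496 + 0.0174361 = 0.0709103.
P(L | S) = 0.0709103 / 0.622 = 0.114004…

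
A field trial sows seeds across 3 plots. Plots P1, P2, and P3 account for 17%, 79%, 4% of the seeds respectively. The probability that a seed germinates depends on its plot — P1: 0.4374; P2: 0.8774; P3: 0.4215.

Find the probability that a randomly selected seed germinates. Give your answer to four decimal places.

P(G) = P(G|P1)·P(P1) + P(G|P2)·P(P2) + P(G|P3)·P(P3)
      = 0.4374·0.17 + 0.8774·0.79 + 0.4215·0.04
      = 0.074358 + 0.693146 + 0.01686 = 0.784364

P(G) ≈ 0.7844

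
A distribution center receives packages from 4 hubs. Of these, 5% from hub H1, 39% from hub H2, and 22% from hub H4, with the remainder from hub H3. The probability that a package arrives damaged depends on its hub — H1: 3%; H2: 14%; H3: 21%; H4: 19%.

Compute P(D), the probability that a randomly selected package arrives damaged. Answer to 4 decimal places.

P(D) ≈ 0.1693

P(H3) = 1 − (0.05 + 0.39 + 0.22) = 0.34.
Summing over the partition,
P(D) = P(D|H1)·P(H1) + P(D|H2)·P(H2) + P(D|H3)·P(H3) + P(D|H4)·P(H4)
      = 0.03·0.05 + 0.14·0.39 + 0.21·0.34 + 0.19·0.22
      = 0.0015 + 0.0546 + 0.0714 + 0.0418 = 0.1693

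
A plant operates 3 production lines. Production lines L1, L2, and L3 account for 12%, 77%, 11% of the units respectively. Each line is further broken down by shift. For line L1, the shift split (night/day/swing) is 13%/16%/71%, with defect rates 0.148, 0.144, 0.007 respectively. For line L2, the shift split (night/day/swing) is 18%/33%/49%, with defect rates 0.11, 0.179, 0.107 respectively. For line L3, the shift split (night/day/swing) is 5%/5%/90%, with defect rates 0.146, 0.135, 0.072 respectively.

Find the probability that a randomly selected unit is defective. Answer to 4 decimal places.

P(D) ≈ 0.1154

P(D|L1) = 0.13·0.148 + 0.16·0.144 + 0.71·0.007 = 0.01924 + 0.02304 + 0.00497 = 0.04725
P(D|L2) = 0.18·0.11 + 0.33·0.179 + 0.49·0.107 = 0.0198 + 0.05907 + 0.05243 = 0.1313
P(D|L3) = 0.05·0.146 + 0.05·0.135 + 0.9·0.072 = 0.0073 + 0.00675 + 0.0648 = 0.07885
By total probability over the outer partition,
P(D) = 0.12·0.04725 + 0.77·0.1313 + 0.11·0.07885
      = 0.00567 + 0.101101 + 0.0086735 = 0.1154445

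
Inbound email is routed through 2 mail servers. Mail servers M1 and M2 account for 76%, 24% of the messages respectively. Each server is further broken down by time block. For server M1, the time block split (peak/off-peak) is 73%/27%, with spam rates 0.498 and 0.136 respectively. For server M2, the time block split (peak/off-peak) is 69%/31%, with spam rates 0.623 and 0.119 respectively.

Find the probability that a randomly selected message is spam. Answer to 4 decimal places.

P(S|M1) = 0.73·0.498 + 0.27·0.136 = 0.36354 + 0.03672 = 0.40026
P(S|M2) = 0.69·0.623 + 0.31·0.119 = 0.42987 + 0.03689 = 0.46676
By total probability over the outer partition,
P(S) = 0.76·0.40026 + 0.24·0.46676
      = 0.3041976 + 0.1120224 = 0.41622

P(S) ≈ 0.4162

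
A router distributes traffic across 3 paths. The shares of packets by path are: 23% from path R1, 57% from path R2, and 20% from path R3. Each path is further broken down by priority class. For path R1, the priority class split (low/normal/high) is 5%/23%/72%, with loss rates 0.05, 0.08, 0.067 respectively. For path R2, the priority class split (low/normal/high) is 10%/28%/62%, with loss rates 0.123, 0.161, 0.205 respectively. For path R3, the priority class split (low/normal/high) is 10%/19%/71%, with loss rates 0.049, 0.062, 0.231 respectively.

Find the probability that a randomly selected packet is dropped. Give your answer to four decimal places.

P(L|R1) = 0.05·0.05 + 0.23·0.08 + 0.72·0.067 = 0.0025 + 0.0184 + 0.04824 = 0.06914
P(L|R2) = 0.1·0.123 + 0.28·0.161 + 0.62·0.205 = 0.0123 + 0.04508 + 0.1271 = 0.18448
P(L|R3) = 0.1·0.049 + 0.19·0.062 + 0.71·0.231 = 0.0049 + 0.01178 + 0.16401 = 0.18069
By total probability over the outer partition,
P(L) = 0.23·0.06914 + 0.57·0.18448 + 0.2·0.18069
      = 0.0159022 + 0.1051536 + 0.036138 = 0.1571938

0.1572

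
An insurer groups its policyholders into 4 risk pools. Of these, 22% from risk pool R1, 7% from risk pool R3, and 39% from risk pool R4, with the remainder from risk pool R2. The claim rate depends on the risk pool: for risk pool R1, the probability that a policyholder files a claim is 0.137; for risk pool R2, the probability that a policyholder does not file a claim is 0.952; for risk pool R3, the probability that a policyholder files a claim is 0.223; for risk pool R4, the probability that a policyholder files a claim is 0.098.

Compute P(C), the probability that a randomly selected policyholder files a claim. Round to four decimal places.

0.0993

P(R2) = 1 − (0.22 + 0.07 + 0.39) = 0.32.
P(C|R2) = 1 − 0.952 = 0.048.
P(C) = P(C|R1)·P(R1) + P(C|R2)·P(R2) + P(C|R3)·P(R3) + P(C|R4)·P(R4)
      = 0.137·0.22 + 0.048·0.32 + 0.223·0.07 + 0.098·0.39
      = 0.03014 + 0.01536 + 0.01561 + 0.03822 = 0.09933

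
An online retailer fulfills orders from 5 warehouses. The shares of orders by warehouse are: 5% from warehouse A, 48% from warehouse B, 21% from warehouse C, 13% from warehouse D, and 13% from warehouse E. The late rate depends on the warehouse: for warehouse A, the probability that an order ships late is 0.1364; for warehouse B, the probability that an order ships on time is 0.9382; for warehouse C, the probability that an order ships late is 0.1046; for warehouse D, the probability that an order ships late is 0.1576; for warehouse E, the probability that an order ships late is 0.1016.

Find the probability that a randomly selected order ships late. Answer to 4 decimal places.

P(L|B) = 1 − 0.9382 = 0.0618.
Summing over the partition,
P(L) = P(L|A)·P(A) + P(L|B)·P(B) + P(L|C)·P(C) + P(L|D)·P(D) + P(L|E)·P(E)
      = 0.1364·0.05 + 0.0618·0.48 + 0.1046·0.21 + 0.1576·0.13 + 0.1016·0.13
      = 0.00682 + 0.029664 + 0.021966 + 0.020488 + 0.013208 = 0.092146

0.0921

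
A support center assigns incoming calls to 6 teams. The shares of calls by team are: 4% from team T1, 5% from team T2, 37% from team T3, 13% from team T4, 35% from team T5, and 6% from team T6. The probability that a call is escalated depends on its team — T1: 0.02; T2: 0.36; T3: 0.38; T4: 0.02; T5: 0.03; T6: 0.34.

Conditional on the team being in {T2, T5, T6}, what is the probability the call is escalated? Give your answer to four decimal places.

Let S = {T2, T5, T6}.
P(S) = 0.05 + 0.35 + 0.06 = 0.46.
P(E ∩ S) = 0.36·0.05 + 0.03·0.35 + 0.34·0.06 = 0.018 + 0.0105 + 0.0204 = 0.0489.
P(E | S) = 0.0489 / 0.46 = 0.106304…

P(E|S) ≈ 0.1063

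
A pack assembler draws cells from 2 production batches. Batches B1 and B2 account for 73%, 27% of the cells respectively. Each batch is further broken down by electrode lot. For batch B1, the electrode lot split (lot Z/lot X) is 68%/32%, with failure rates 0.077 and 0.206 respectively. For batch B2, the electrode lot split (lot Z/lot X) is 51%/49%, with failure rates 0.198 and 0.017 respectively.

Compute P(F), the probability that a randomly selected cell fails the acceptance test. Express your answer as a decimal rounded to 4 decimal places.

P(F) ≈ 0.1159

P(F|B1) = 0.68·0.077 + 0.32·0.206 = 0.05236 + 0.06592 = 0.11828
P(F|B2) = 0.51·0.198 + 0.49·0.017 = 0.10098 + 0.00833 = 0.10931
By total probability over the outer partition,
P(F) = 0.73·0.11828 + 0.27·0.10931
      = 0.0863444 + 0.0295137 = 0.1158581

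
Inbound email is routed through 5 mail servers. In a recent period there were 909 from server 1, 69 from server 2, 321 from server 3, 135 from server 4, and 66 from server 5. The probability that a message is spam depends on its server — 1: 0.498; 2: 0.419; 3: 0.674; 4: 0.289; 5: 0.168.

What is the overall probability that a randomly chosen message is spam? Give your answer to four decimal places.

P(S) ≈ 0.4987

Total: 909 + 69 + 321 + 135 + 66 = 1500.
P(1) = 909/1500 = 0.606. P(2) = 69/1500 = 0.046. P(3) = 321/1500 = 0.214. P(4) = 135/1500 = 0.09. P(5) = 66/1500 = 0.044.
P(S) = P(S|1)·P(1) + P(S|2)·P(2) + P(S|3)·P(3) + P(S|4)·P(4) + P(S|5)·P(5)
      = 0.498·0.606 + 0.419·0.046 + 0.674·0.214 + 0.289·0.09 + 0.168·0.044
      = 0.301788 + 0.019274 + 0.144236 + 0.02601 + 0.007392 = 0.4987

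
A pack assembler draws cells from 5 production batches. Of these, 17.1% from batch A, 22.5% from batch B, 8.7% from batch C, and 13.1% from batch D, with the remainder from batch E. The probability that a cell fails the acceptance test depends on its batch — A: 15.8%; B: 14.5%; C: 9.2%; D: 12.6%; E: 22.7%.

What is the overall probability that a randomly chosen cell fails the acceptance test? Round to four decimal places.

P(E) = 1 − (0.171 + 0.225 + 0.087 + 0.131) = 0.386.
Using total probability over the partition,
P(F) = P(F|A)·P(A) + P(F|B)·P(B) + P(F|C)·P(C) + P(F|D)·P(D) + P(F|E)·P(E)
      = 0.158·0.171 + 0.145·0.225 + 0.092·0.087 + 0.126·0.131 + 0.227·0.386
      = 0.027018 + 0.032625 + 0.008004 + 0.016506 + 0.087622 = 0.171775

P(F) ≈ 0.1718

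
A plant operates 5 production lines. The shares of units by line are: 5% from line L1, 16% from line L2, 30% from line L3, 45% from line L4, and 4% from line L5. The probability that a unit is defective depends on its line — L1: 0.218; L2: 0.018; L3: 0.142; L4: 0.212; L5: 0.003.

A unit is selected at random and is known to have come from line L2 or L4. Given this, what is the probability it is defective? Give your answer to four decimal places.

0.1611

Let S = {L2, L4}.
P(S) = 0.16 + 0.45 = 0.61.
P(D ∩ S) = 0.018·0.16 + 0.212·0.45 = 0.00288 + 0.0954 = 0.09828.
P(D | S) = 0.09828 / 0.61 = 0.161115…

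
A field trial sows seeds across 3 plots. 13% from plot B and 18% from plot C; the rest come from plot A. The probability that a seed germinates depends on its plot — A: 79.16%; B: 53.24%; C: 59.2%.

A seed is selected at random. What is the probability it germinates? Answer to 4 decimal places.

P(G) ≈ 0.7220

P(A) = 1 − (0.13 + 0.18) = 0.69.
Using total probability over the partition,
P(G) = P(G|A)·P(A) + P(G|B)·P(B) + P(G|C)·P(C)
      = 0.7916·0.69 + 0.5324·0.13 + 0.592·0.18
      = 0.546204 + 0.069212 + 0.10656 = 0.721976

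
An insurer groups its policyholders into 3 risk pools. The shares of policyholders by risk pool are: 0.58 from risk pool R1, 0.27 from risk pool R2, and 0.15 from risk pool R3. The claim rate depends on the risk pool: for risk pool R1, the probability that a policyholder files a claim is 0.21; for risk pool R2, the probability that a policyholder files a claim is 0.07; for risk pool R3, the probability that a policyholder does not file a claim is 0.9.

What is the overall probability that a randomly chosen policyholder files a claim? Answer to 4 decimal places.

P(C|R3) = 1 − 0.9 = 0.1.
P(C) = P(C|R1)·P(R1) + P(C|R2)·P(R2) + P(C|R3)·P(R3)
      = 0.21·0.58 + 0.07·0.27 + 0.1·0.15
      = 0.1218 + 0.0189 + 0.015 = 0.1557

0.1557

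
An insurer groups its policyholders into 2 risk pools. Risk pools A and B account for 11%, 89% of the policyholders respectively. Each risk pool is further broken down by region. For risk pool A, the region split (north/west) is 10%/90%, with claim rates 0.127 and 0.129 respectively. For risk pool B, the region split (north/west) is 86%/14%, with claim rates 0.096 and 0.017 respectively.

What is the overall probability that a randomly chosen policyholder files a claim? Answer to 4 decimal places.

P(C|A) = 0.1·0.127 + 0.9·0.129 = 0.0127 + 0.1161 = 0.1288
P(C|B) = 0.86·0.096 + 0.14·0.017 = 0.08256 + 0.00238 = 0.08494
By total probability over the outer partition,
P(C) = 0.11·0.1288 + 0.89·0.08494
      = 0.014168 + 0.0755966 = 0.0897646

0.0898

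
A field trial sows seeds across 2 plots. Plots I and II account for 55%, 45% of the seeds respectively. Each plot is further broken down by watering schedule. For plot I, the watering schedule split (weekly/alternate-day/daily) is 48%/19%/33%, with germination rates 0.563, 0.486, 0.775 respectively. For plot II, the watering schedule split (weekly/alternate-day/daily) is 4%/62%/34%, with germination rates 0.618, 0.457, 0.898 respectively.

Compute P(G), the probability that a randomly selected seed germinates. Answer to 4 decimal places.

P(G) ≈ 0.6161

P(G|I) = 0.48·0.563 + 0.19·0.486 + 0.33·0.775 = 0.27024 + 0.09234 + 0.25575 = 0.61833
P(G|II) = 0.04·0.618 + 0.62·0.457 + 0.34·0.898 = 0.02472 + 0.28334 + 0.30532 = 0.61338
Then overall,
P(G) = 0.55·0.61833 + 0.45·0.61338
      = 0.3400815 + 0.276021 = 0.6161025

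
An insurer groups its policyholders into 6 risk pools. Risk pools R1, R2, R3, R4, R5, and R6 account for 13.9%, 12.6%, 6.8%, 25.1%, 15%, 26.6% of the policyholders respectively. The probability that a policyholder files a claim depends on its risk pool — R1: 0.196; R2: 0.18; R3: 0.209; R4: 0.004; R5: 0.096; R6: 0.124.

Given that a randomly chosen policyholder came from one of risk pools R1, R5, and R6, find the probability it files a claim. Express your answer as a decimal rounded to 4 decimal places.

P(C|S) ≈ 0.1345

Let S = {R1, R5, R6}.
P(S) = 0.139 + 0.15 + 0.266 = 0.555.
P(C ∩ S) = 0.196·0.139 + 0.096·0.15 + 0.124·0.266 = 0.027244 + 0.0144 + 0.032984 = 0.074628.
P(C | S) = 0.074628 / 0.555 = 0.134465…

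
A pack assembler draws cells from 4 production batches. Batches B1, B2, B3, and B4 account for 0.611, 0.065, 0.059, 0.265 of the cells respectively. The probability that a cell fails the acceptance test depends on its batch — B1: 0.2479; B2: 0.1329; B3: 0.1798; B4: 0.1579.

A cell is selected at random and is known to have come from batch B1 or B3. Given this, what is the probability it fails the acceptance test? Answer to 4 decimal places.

Let S = {B1, B3}.
P(S) = 0.611 + 0.059 = 0.67.
P(F ∩ S) = 0.2479·0.611 + 0.1798·0.059 = 0.1514669 + 0.0106082 = 0.1620751.
P(F | S) = 0.1620751 / 0.67 = 0.241903…

P(F|S) ≈ 0.2419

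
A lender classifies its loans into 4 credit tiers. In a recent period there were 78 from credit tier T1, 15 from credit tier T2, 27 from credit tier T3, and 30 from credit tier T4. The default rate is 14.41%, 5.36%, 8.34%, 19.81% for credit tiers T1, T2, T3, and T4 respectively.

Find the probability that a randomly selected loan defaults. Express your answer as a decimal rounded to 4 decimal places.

Total: 78 + 15 + 27 + 30 = 150.
P(T1) = 78/150 = 0.52. P(T2) = 15/150 = 0.1. P(T3) = 27/150 = 0.18. P(T4) = 30/150 = 0.2.
P(D) = P(D|T1)·P(T1) + P(D|T2)·P(T2) + P(D|T3)·P(T3) + P(D|T4)·P(T4)
      = 0.1441·0.52 + 0.0536·0.1 + 0.0834·0.18 + 0.1981·0.2
      = 0.074932 + 0.00536 + 0.015012 + 0.03962 = 0.134924

0.1349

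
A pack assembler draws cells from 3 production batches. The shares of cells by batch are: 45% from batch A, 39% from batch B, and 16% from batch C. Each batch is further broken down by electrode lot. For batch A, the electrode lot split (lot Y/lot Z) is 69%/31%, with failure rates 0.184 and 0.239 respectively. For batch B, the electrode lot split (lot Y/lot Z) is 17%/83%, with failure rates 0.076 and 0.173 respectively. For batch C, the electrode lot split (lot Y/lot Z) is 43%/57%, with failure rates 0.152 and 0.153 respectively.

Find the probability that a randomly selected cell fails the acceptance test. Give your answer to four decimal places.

P(F|A) = 0.69·0.184 + 0.31·0.239 = 0.12696 + 0.07409 = 0.20105
P(F|B) = 0.17·0.076 + 0.83·0.173 = 0.01292 + 0.14359 = 0.15651
P(F|C) = 0.43·0.152 + 0.57·0.153 = 0.06536 + 0.08721 = 0.15257
Then overall,
P(F) = 0.45·0.20105 + 0.39·0.15651 + 0.16·0.15257
      = 0.0904725 + 0.0610389 + 0.0244112 = 0.1759226

P(F) ≈ 0.1759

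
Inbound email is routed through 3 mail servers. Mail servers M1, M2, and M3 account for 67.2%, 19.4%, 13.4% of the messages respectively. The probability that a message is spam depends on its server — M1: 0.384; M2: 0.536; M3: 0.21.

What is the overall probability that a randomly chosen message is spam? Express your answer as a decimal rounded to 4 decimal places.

P(S) ≈ 0.3902

Using total probability over the partition,
P(S) = P(S|M1)·P(M1) + P(S|M2)·P(M2) + P(S|M3)·P(M3)
      = 0.384·0.672 + 0.536·0.194 + 0.21·0.134
      = 0.258048 + 0.103984 + 0.02814 = 0.390172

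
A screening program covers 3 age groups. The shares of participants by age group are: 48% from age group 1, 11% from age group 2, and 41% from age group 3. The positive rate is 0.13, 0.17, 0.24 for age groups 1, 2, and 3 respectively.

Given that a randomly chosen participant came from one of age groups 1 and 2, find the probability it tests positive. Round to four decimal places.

Let S = {1, 2}.
P(S) = 0.48 + 0.11 = 0.59.
P(T ∩ S) = 0.13·0.48 + 0.17·0.11 = 0.0624 + 0.0187 = 0.0811.
P(T | S) = 0.0811 / 0.59 = 0.137458…

P(T|S) ≈ 0.1375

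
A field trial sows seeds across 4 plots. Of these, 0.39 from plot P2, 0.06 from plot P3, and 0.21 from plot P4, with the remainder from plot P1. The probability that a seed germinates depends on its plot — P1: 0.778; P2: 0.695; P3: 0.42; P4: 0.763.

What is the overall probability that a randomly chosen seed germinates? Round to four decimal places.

0.7210

P(P1) = 1 − (0.39 + 0.06 + 0.21) = 0.34.
Summing over the partition,
P(G) = P(G|P1)·P(P1) + P(G|P2)·P(P2) + P(G|P3)·P(P3) + P(G|P4)·P(P4)
      = 0.778·0.34 + 0.695·0.39 + 0.42·0.06 + 0.763·0.21
      = 0.26452 + 0.27105 + 0.0252 + 0.16023 = 0.721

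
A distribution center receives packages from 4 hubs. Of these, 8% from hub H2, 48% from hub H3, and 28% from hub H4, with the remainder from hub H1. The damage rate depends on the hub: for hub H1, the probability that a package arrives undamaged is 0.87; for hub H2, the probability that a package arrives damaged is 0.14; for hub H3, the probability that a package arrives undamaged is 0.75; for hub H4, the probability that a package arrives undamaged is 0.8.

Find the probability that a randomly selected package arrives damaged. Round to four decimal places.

0.2080

P(H1) = 1 − (0.08 + 0.48 + 0.28) = 0.16.
P(D|H1) = 1 − 0.87 = 0.13.
P(D|H3) = 1 − 0.75 = 0.25.
P(D|H4) = 1 − 0.8 = 0.2.
By the law of total probability,
P(D) = P(D|H1)·P(H1) + P(D|H2)·P(H2) + P(D|H3)·P(H3) + P(D|H4)·P(H4)
      = 0.13·0.16 + 0.14·0.08 + 0.25·0.48 + 0.2·0.28
      = 0.0208 + 0.0112 + 0.12 + 0.056 = 0.208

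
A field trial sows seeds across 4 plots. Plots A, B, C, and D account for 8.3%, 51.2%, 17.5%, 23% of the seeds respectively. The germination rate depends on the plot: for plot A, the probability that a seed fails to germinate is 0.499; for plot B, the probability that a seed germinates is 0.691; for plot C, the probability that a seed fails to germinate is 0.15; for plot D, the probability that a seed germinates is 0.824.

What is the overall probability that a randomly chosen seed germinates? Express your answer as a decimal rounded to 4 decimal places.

P(G|A) = 1 − 0.499 = 0.501.
P(G|C) = 1 − 0.15 = 0.85.
P(G) = P(G|A)·P(A) + P(G|B)·P(B) + P(G|C)·P(C) + P(G|D)·P(D)
      = 0.501·0.083 + 0.691·0.512 + 0.85·0.175 + 0.824·0.23
      = 0.041583 + 0.353792 + 0.14875 + 0.18952 = 0.733645

P(G) ≈ 0.7336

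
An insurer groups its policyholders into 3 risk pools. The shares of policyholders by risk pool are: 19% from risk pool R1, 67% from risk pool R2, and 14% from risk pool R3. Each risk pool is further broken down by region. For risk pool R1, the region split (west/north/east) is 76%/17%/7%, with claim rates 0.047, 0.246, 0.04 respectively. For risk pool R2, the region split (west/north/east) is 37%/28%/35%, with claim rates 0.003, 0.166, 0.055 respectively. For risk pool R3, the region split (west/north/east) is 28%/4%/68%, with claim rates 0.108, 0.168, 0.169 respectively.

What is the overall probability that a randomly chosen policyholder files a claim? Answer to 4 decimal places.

P(C|R1) = 0.76·0.047 + 0.17·0.246 + 0.07·0.04 = 0.03572 + 0.04182 + 0.0028 = 0.08034
P(C|R2) = 0.37·0.003 + 0.28·0.166 + 0.35·0.055 = 0.00111 + 0.04648 + 0.01925 = 0.06684
P(C|R3) = 0.28·0.108 + 0.04·0.168 + 0.68·0.169 = 0.03024 + 0.00672 + 0.11492 = 0.15188
By total probability over the outer partition,
P(C) = 0.19·0.08034 + 0.67·0.06684 + 0.14·0.15188
      = 0.0152646 + 0.0447828 + 0.0212632 = 0.0813106

0.0813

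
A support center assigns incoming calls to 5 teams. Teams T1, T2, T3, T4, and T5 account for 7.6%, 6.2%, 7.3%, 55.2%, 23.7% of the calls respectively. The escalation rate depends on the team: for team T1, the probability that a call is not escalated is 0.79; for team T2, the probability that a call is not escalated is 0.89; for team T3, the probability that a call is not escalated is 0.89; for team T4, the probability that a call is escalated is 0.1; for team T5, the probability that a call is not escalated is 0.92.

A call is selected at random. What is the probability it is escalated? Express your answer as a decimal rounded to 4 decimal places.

P(E) ≈ 0.1050

P(E|T1) = 1 − 0.79 = 0.21.
P(E|T2) = 1 − 0.89 = 0.11.
P(E|T3) = 1 − 0.89 = 0.11.
P(E|T5) = 1 − 0.92 = 0.08.
Summing over the partition,
P(E) = P(E|T1)·P(T1) + P(E|T2)·P(T2) + P(E|T3)·P(T3) + P(E|T4)·P(T4) + P(E|T5)·P(T5)
      = 0.21·0.076 + 0.11·0.062 + 0.11·0.073 + 0.1·0.552 + 0.08·0.237
      = 0.01596 + 0.00682 + 0.00803 + 0.0552 + 0.01896 = 0.10497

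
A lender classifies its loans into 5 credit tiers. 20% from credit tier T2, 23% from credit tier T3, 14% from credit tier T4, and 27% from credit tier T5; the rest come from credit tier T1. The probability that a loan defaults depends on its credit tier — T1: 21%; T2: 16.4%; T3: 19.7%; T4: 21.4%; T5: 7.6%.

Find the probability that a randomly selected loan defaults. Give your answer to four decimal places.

P(T1) = 1 − (0.2 + 0.23 + 0.14 + 0.27) = 0.16.
By the law of total probability,
P(D) = P(D|T1)·P(T1) + P(D|T2)·P(T2) + P(D|T3)·P(T3) + P(D|T4)·P(T4) + P(D|T5)·P(T5)
      = 0.21·0.16 + 0.164·0.2 + 0.197·0.23 + 0.214·0.14 + 0.076·0.27
      = 0.0336 + 0.0328 + 0.04531 + 0.02996 + 0.02052 = 0.16219

0.1622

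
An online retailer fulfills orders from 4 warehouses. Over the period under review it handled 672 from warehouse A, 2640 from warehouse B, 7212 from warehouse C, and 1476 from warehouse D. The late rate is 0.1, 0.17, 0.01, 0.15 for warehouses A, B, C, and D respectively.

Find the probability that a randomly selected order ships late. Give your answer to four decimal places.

0.0675

Total: 672 + 2640 + 7212 + 1476 = 12000.
P(A) = 672/12000 = 0.056. P(B) = 2640/12000 = 0.22. P(C) = 7212/12000 = 0.601. P(D) = 1476/12000 = 0.123.
P(L) = P(L|A)·P(A) + P(L|B)·P(B) + P(L|C)·P(C) + P(L|D)·P(D)
      = 0.1·0.056 + 0.17·0.22 + 0.01·0.601 + 0.15·0.123
      = 0.0056 + 0.0374 + 0.00601 + 0.01845 = 0.06746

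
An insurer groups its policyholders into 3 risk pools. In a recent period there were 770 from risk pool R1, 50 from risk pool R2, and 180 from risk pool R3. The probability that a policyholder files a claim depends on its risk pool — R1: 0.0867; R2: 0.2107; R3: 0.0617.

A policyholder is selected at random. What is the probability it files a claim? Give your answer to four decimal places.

Total: 770 + 50 + 180 = 1000.
P(R1) = 770/1000 = 0.77. P(R2) = 50/1000 = 0.05. P(R3) = 180/1000 = 0.18.
Summing over the partition,
P(C) = P(C|R1)·P(R1) + P(C|R2)·P(R2) + P(C|R3)·P(R3)
      = 0.0867·0.77 + 0.2107·0.05 + 0.0617·0.18
      = 0.066759 + 0.010535 + 0.011106 = 0.0884

P(C) ≈ 0.0884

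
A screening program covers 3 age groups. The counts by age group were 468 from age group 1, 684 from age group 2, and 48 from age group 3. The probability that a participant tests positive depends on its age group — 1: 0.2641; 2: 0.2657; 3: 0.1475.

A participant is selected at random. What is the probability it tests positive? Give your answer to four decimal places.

P(T) ≈ 0.2603

Total: 468 + 684 + 48 = 1200.
P(1) = 468/1200 = 0.39. P(2) = 684/1200 = 0.57. P(3) = 48/1200 = 0.04.
Summing over the partition,
P(T) = P(T|1)·P(1) + P(T|2)·P(2) + P(T|3)·P(3)
      = 0.2641·0.39 + 0.2657·0.57 + 0.1475·0.04
      = 0.102999 + 0.151449 + 0.0059 = 0.260348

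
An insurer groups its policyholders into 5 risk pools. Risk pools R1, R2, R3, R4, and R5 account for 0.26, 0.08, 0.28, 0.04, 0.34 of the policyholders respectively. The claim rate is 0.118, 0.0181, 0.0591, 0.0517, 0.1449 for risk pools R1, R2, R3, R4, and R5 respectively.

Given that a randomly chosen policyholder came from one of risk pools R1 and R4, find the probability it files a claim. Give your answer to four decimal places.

Let S = {R1, R4}.
P(S) = 0.26 + 0.04 = 0.3.
P(C ∩ S) = 0.118·0.26 + 0.0517·0.04 = 0.03068 + 0.002068 = 0.032748.
P(C | S) = 0.032748 / 0.3 = 0.109160…

P(C|S) ≈ 0.1092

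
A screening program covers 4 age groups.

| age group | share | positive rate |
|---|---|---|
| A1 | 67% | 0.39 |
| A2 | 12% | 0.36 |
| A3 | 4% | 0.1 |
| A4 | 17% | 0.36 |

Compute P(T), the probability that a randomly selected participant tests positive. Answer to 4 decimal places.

0.3697

Using total probability over the partition,
P(T) = P(T|A1)·P(A1) + P(T|A2)·P(A2) + P(T|A3)·P(A3) + P(T|A4)·P(A4)
      = 0.39·0.67 + 0.36·0.12 + 0.1·0.04 + 0.36·0.17
      = 0.2613 + 0.0432 + 0.004 + 0.0612 = 0.3697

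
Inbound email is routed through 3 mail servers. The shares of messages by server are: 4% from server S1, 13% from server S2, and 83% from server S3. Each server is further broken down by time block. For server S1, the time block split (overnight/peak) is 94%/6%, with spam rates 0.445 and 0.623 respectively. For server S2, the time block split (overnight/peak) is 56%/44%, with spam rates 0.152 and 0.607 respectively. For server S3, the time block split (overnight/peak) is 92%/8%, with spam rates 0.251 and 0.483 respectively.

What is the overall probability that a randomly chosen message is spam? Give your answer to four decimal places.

P(S|S1) = 0.94·0.445 + 0.06·0.623 = 0.4183 + 0.03738 = 0.45568
P(S|S2) = 0.56·0.152 + 0.44·0.607 = 0.08512 + 0.26708 = 0.3522
P(S|S3) = 0.92·0.251 + 0.08·0.483 = 0.23092 + 0.03864 = 0.26956
Then overall,
P(S) = 0.04·0.45568 + 0.13·0.3522 + 0.83·0.26956
      = 0.0182272 + 0.045786 + 0.2237348 = 0.287748

P(S) ≈ 0.2877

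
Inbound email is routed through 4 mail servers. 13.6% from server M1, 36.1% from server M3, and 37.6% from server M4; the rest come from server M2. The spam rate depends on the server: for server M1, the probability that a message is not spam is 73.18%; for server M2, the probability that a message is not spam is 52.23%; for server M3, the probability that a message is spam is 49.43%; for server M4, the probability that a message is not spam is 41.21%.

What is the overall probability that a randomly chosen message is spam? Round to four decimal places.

P(M2) = 1 − (0.136 + 0.361 + 0.376) = 0.127.
P(S|M1) = 1 − 0.7318 = 0.2682.
P(S|M2) = 1 − 0.5223 = 0.4777.
P(S|M4) = 1 − 0.4121 = 0.5879.
Summing over the partition,
P(S) = P(S|M1)·P(M1) + P(S|M2)·P(M2) + P(S|M3)·P(M3) + P(S|M4)·P(M4)
      = 0.2682·0.136 + 0.4777·0.127 + 0.4943·0.361 + 0.5879·0.376
      = 0.0364752 + 0.0606679 + 0.1784423 + 0.2210504 = 0.4966358

0.4966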